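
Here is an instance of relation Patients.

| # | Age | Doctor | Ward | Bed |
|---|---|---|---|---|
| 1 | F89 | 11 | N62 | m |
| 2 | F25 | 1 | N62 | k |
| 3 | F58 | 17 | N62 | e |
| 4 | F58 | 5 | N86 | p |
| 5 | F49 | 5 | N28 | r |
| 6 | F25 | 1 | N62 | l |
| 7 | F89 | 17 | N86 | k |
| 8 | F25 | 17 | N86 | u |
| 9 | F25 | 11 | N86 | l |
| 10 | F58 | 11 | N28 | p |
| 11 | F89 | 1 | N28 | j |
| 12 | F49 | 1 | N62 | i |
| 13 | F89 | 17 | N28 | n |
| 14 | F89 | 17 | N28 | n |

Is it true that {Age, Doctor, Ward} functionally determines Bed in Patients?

(Age=F89, Doctor=11, Ward=N62): row 1 → Bed = m ✓
(Age=F25, Doctor=1, Ward=N62): rows 2, 6 → Bed takes values {k, l} — violation
(Age=F58, Doctor=17, Ward=N62): row 3 → Bed = e ✓
(Age=F58, Doctor=5, Ward=N86): row 4 → Bed = p ✓
(Age=F49, Doctor=5, Ward=N28): row 5 → Bed = r ✓
(Age=F89, Doctor=17, Ward=N86): row 7 → Bed = k ✓
(Age=F25, Doctor=17, Ward=N86): row 8 → Bed = u ✓
(Age=F25, Doctor=11, Ward=N86): row 9 → Bed = l ✓
(Age=F58, Doctor=11, Ward=N28): row 10 → Bed = p ✓
(Age=F89, Doctor=1, Ward=N28): row 11 → Bed = j ✓
(Age=F49, Doctor=1, Ward=N62): row 12 → Bed = i ✓
(Age=F89, Doctor=17, Ward=N28): rows 13, 14 → Bed = n, n ✓
Two rows agree on {Age, Doctor, Ward} but differ on Bed, so {Age, Doctor, Ward} -> Bed does not hold.

No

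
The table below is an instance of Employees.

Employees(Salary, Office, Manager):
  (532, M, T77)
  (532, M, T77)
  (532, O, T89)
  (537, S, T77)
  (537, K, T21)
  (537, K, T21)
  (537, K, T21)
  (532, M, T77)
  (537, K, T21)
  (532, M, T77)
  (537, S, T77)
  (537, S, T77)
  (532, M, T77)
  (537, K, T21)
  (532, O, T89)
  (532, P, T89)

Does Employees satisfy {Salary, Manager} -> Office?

No

(Salary=532, Manager=T77): 5 rows → Office = M, M, M, M, M ✓
(Salary=532, Manager=T89): 3 rows → Office takes values {O, P} — violation
(Salary=537, Manager=T77): 3 rows → Office = S, S, S ✓
(Salary=537, Manager=T21): 5 rows → Office = K, K, K, K, K ✓
Two rows agree on {Salary, Manager} but differ on Office, so {Salary, Manager} -> Office does not hold.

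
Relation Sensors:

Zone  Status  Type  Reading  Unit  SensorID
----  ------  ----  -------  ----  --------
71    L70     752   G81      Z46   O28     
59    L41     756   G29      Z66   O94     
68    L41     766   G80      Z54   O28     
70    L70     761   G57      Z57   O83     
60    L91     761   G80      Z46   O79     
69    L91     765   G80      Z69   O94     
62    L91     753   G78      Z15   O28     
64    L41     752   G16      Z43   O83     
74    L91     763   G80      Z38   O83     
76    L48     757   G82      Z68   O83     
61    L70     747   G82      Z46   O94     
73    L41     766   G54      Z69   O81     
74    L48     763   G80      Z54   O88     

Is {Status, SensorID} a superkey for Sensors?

Yes

All 13 rows have distinct {Status, SensorID} values, so {Status, SensorID} → (all attributes) holds and {Status, SensorID} is a superkey.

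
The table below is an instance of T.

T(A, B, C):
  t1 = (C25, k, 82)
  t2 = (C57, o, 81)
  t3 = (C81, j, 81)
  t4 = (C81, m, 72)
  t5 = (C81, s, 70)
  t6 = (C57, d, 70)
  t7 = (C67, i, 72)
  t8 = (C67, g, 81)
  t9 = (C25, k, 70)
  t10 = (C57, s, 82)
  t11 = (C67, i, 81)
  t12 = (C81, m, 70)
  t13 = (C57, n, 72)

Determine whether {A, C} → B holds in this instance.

(A=C25, C=82): row 1 → B = k ✓
(A=C57, C=81): row 2 → B = o ✓
(A=C81, C=81): row 3 → B = j ✓
(A=C81, C=72): row 4 → B = m ✓
(A=C81, C=70): rows 5, 12 → B takes values {s, m} — violation
(A=C57, C=70): row 6 → B = d ✓
(A=C67, C=72): row 7 → B = i ✓
(A=C67, C=81): rows 8, 11 → B takes values {g, i} — violation
(A=C25, C=70): row 9 → B = k ✓
(A=C57, C=82): row 10 → B = s ✓
(A=C57, C=72): row 13 → B = n ✓
Two rows agree on {A, C} but differ on B, so {A, C} → B does not hold.

No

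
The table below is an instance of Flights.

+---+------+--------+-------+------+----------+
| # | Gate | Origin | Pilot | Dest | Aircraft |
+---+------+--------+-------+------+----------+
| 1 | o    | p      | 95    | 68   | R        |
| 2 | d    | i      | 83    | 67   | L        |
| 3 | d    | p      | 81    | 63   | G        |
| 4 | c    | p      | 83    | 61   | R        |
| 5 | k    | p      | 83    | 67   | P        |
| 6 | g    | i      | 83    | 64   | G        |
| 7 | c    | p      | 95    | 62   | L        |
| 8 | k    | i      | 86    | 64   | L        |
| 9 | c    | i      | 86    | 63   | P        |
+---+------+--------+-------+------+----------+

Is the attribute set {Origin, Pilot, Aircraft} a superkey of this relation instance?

Yes

All 9 rows have distinct {Origin, Pilot, Aircraft} values, so {Origin, Pilot, Aircraft} → (all attributes) holds and {Origin, Pilot, Aircraft} is a superkey.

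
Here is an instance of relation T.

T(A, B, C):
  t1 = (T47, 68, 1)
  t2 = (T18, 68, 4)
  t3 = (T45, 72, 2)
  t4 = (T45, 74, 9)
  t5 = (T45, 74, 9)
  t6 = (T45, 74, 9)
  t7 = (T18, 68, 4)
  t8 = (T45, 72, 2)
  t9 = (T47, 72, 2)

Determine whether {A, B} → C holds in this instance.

(A=T47, B=68): row 1 → C = 1 ✓
(A=T18, B=68): rows 2, 7 → C = 4, 4 ✓
(A=T45, B=72): rows 3, 8 → C = 2, 2 ✓
(A=T45, B=74): rows 4, 5, 6 → C = 9, 9, 9 ✓
(A=T47, B=72): row 9 → C = 2 ✓
Every {A, B} value is associated with a single C value, so {A, B} → C holds.

Yes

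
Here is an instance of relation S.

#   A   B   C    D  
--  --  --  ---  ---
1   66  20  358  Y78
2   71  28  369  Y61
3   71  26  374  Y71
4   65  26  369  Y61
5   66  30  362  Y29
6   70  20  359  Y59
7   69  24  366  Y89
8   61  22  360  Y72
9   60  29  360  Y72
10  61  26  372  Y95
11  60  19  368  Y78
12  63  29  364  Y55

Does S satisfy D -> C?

No

D=Y78: rows 1, 11 → C takes values {358, 368} — violation
D=Y61: rows 2, 4 → C = 369, 369 ✓
D=Y71: row 3 → C = 374 ✓
D=Y29: row 5 → C = 362 ✓
D=Y59: row 6 → C = 359 ✓
D=Y89: row 7 → C = 366 ✓
D=Y72: rows 8, 9 → C = 360, 360 ✓
D=Y95: row 10 → C = 372 ✓
D=Y55: row 12 → C = 364 ✓
Two rows agree on D but differ on C, so D -> C does not hold.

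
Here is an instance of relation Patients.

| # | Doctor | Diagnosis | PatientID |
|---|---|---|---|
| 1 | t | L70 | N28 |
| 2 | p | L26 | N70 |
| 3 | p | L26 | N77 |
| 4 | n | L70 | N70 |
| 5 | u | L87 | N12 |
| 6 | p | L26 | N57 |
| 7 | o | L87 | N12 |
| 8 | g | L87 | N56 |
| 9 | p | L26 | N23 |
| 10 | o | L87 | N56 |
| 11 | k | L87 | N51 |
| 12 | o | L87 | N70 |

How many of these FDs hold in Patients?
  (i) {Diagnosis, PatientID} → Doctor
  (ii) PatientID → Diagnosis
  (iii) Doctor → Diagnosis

1

(i) {Diagnosis, PatientID} → Doctor: (Diagnosis=L87, PatientID=N12): rows 5, 7 → Doctor takes values {u, o} — violation; (Diagnosis=L87, PatientID=N56): rows 8, 10 → Doctor takes values {g, o} — violation — fails.
(ii) PatientID → Diagnosis: PatientID=N70: rows 2, 4, 12 → Diagnosis takes values {L26, L70, L87} — violation — fails.
(iii) Doctor → Diagnosis: every LHS value maps to a single RHS value — holds.
1 of the 3 dependencies holds.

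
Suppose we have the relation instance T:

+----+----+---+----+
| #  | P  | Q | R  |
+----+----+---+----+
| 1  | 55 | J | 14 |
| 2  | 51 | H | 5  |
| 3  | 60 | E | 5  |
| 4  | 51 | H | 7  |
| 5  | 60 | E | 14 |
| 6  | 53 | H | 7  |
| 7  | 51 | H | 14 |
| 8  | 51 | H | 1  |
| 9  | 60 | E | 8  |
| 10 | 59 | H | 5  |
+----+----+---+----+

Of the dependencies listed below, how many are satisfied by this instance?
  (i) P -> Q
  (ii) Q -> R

1

(i) P -> Q: every LHS value maps to a single RHS value — holds.
(ii) Q -> R: Q=H: rows 2, 4, 6, 7, 8, 10 → R takes values {5, 7, 14, 1} — violation; Q=E: rows 3, 5, 9 → R takes values {5, 14, 8} — violation — fails.
1 of the 2 dependencies holds.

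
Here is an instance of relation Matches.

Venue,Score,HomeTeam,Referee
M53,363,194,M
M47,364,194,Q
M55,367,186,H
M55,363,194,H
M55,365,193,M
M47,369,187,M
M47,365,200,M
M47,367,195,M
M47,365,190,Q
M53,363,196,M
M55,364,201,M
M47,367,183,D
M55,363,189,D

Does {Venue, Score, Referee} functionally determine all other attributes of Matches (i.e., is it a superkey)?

Two distinct rows share (Venue=M53, Score=363, Referee=M), so {Venue, Score, Referee} does not determine every attribute — not a superkey.

No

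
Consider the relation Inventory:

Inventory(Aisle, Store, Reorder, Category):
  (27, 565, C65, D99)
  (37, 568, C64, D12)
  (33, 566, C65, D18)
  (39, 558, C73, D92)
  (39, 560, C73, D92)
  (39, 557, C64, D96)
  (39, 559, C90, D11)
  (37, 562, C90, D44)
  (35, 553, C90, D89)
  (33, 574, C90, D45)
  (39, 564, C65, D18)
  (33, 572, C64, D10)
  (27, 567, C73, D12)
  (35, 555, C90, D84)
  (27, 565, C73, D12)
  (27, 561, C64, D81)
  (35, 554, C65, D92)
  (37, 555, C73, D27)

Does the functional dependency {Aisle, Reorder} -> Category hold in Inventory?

No

(Aisle=27, Reorder=C65): 1 row → Category = D99 ✓
(Aisle=37, Reorder=C64): 1 row → Category = D12 ✓
(Aisle=33, Reorder=C65): 1 row → Category = D18 ✓
(Aisle=39, Reorder=C73): 2 rows → Category = D92, D92 ✓
(Aisle=39, Reorder=C64): 1 row → Category = D96 ✓
(Aisle=39, Reorder=C90): 1 row → Category = D11 ✓
(Aisle=37, Reorder=C90): 1 row → Category = D44 ✓
(Aisle=35, Reorder=C90): 2 rows → Category takes values {D89, D84} — violation
(Aisle=33, Reorder=C90): 1 row → Category = D45 ✓
(Aisle=39, Reorder=C65): 1 row → Category = D18 ✓
(Aisle=33, Reorder=C64): 1 row → Category = D10 ✓
(Aisle=27, Reorder=C73): 2 rows → Category = D12, D12 ✓
(Aisle=27, Reorder=C64): 1 row → Category = D81 ✓
(Aisle=35, Reorder=C65): 1 row → Category = D92 ✓
(Aisle=37, Reorder=C73): 1 row → Category = D27 ✓
Two rows agree on {Aisle, Reorder} but differ on Category, so {Aisle, Reorder} -> Category does not hold.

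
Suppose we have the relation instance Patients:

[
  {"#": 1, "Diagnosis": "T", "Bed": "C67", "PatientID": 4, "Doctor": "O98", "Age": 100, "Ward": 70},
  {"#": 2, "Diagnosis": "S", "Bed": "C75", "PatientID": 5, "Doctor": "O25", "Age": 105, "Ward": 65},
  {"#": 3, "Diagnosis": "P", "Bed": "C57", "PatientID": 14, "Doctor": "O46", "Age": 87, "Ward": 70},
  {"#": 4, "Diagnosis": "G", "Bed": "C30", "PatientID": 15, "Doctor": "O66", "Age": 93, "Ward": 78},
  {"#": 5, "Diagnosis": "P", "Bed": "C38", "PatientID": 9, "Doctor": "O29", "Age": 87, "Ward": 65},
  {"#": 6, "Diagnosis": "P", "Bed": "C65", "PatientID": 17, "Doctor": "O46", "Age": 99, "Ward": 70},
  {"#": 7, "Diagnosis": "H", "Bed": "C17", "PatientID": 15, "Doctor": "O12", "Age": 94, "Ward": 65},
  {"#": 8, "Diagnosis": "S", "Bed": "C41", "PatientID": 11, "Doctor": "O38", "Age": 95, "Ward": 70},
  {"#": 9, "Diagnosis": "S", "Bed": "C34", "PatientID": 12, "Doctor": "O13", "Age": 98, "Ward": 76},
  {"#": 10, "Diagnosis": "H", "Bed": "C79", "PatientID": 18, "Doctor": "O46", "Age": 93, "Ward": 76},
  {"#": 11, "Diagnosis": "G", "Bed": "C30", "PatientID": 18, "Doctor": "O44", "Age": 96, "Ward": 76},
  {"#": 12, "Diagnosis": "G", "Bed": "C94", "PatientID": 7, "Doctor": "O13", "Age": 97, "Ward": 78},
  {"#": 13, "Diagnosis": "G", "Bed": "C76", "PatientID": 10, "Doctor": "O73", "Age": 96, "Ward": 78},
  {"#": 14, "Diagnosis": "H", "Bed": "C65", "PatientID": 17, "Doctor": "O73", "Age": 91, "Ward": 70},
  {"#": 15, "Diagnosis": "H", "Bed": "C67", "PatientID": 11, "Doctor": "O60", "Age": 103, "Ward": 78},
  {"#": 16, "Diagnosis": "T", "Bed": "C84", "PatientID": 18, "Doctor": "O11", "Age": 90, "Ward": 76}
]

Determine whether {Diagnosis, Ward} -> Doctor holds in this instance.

(Diagnosis=T, Ward=70): row 1 → Doctor = O98 ✓
(Diagnosis=S, Ward=65): row 2 → Doctor = O25 ✓
(Diagnosis=P, Ward=70): rows 3, 6 → Doctor = O46, O46 ✓
(Diagnosis=G, Ward=78): rows 4, 12, 13 → Doctor takes values {O66, O13, O73} — violation
(Diagnosis=P, Ward=65): row 5 → Doctor = O29 ✓
(Diagnosis=H, Ward=65): row 7 → Doctor = O12 ✓
(Diagnosis=S, Ward=70): row 8 → Doctor = O38 ✓
(Diagnosis=S, Ward=76): row 9 → Doctor = O13 ✓
(Diagnosis=H, Ward=76): row 10 → Doctor = O46 ✓
(Diagnosis=G, Ward=76): row 11 → Doctor = O44 ✓
(Diagnosis=H, Ward=70): row 14 → Doctor = O73 ✓
(Diagnosis=H, Ward=78): row 15 → Doctor = O60 ✓
(Diagnosis=T, Ward=76): row 16 → Doctor = O11 ✓
Two rows agree on {Diagnosis, Ward} but differ on Doctor, so {Diagnosis, Ward} -> Doctor does not hold.

No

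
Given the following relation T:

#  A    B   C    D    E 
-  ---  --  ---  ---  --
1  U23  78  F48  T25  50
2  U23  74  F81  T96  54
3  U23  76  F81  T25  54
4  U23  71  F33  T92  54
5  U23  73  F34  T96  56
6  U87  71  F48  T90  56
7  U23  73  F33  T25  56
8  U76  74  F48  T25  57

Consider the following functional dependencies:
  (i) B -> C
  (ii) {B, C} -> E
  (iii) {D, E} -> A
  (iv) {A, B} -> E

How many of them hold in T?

(i) B -> C: B=74: rows 2, 8 → C takes values {F81, F48} — violation; B=71: rows 4, 6 → C takes values {F33, F48} — violation; B=73: rows 5, 7 → C takes values {F34, F33} — violation — fails.
(ii) {B, C} -> E: every LHS value maps to a single RHS value — holds.
(iii) {D, E} -> A: every LHS value maps to a single RHS value — holds.
(iv) {A, B} -> E: every LHS value maps to a single RHS value — holds.
3 of the 4 dependencies hold.

3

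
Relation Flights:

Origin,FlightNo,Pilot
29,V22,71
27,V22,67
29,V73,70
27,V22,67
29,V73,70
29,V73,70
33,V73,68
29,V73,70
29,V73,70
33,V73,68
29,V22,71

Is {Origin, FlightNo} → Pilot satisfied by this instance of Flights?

(Origin=29, FlightNo=V22): 2 rows → Pilot = 71, 71 ✓
(Origin=27, FlightNo=V22): 2 rows → Pilot = 67, 67 ✓
(Origin=29, FlightNo=V73): 5 rows → Pilot = 70, 70, 70, 70, 70 ✓
(Origin=33, FlightNo=V73): 2 rows → Pilot = 68, 68 ✓
Every {Origin, FlightNo} value is associated with a single Pilot value, so {Origin, FlightNo} → Pilot holds.

Yes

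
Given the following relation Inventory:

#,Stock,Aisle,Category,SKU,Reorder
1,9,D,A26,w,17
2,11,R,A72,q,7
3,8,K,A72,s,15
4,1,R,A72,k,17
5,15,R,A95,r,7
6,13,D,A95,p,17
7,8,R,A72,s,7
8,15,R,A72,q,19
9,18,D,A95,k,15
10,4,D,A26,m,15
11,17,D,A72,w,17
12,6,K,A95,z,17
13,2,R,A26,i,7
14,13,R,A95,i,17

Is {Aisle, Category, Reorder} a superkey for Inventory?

Rows 2 and 7 have the same {Aisle, Category, Reorder} value (Aisle=R, Category=A72, Reorder=7) but are distinct tuples, so {Aisle, Category, Reorder} does not determine every attribute — not a superkey.

No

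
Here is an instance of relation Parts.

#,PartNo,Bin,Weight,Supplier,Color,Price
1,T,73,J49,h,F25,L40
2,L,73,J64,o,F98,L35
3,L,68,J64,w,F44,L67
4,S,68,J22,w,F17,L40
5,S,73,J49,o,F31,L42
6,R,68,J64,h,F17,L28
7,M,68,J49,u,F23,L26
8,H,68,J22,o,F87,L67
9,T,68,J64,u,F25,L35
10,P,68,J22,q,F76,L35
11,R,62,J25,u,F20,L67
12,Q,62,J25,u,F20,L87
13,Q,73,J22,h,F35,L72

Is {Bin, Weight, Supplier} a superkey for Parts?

Rows 11 and 12 have the same {Bin, Weight, Supplier} value (Bin=62, Weight=J25, Supplier=u) but are distinct tuples, so {Bin, Weight, Supplier} does not determine every attribute — not a superkey.

No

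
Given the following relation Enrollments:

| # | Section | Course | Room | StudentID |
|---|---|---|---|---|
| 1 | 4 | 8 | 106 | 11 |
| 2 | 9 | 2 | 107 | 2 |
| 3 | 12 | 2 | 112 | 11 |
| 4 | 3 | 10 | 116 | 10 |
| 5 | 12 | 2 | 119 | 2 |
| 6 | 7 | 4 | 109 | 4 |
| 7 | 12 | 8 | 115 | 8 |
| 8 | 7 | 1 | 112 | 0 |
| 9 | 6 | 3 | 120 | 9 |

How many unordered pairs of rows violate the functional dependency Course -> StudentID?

3

Course=8: violating pairs (1,7) — 1 pair.
Course=2: violating pairs (2,3), (3,5) — 2 pairs.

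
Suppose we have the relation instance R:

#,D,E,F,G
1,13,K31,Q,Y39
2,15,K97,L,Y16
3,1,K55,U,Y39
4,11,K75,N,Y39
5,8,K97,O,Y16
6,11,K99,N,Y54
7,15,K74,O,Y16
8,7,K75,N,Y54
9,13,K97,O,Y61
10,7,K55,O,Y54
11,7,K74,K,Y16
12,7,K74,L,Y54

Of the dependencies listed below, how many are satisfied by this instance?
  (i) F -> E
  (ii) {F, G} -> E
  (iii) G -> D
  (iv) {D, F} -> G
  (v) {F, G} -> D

(i) F -> E: F=L: rows 2, 12 → E takes values {K97, K74} — violation; F=N: rows 4, 6, 8 → E takes values {K75, K99} — violation; F=O: rows 5, 7, 9, 10 → E takes values {K97, K74, K55} — violation — fails.
(ii) {F, G} -> E: (F=O, G=Y16): rows 5, 7 → E takes values {K97, K74} — violation; (F=N, G=Y54): rows 6, 8 → E takes values {K99, K75} — violation — fails.
(iii) G -> D: G=Y39: rows 1, 3, 4 → D takes values {13, 1, 11} — violation; G=Y16: rows 2, 5, 7, 11 → D takes values {15, 8, 7} — violation; G=Y54: rows 6, 8, 10, 12 → D takes values {11, 7} — violation — fails.
(iv) {D, F} -> G: (D=11, F=N): rows 4, 6 → G takes values {Y39, Y54} — violation — fails.
(v) {F, G} -> D: (F=O, G=Y16): rows 5, 7 → D takes values {8, 15} — violation; (F=N, G=Y54): rows 6, 8 → D takes values {11, 7} — violation — fails.
None of the 5 dependencies hold.

0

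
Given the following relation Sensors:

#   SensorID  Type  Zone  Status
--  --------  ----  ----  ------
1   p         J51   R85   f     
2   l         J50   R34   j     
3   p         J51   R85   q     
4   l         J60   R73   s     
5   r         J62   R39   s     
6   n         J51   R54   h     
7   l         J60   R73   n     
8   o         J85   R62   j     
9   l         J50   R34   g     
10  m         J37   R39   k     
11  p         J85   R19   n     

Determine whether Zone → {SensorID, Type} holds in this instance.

No

Zone=R85: rows 1, 3 → {SensorID,Type} = (p, J51), (p, J51) ✓
Zone=R34: rows 2, 9 → {SensorID,Type} = (l, J50), (l, J50) ✓
Zone=R73: rows 4, 7 → {SensorID,Type} = (l, J60), (l, J60) ✓
Zone=R39: rows 5, 10 → {SensorID,Type} takes values {(r, J62), (m, J37)} — violation
Zone=R54: row 6 → {SensorID,Type} = (n, J51) ✓
Zone=R62: row 8 → {SensorID,Type} = (o, J85) ✓
Zone=R19: row 11 → {SensorID,Type} = (p, J85) ✓
Two rows agree on Zone but differ on {SensorID, Type}, so Zone → {SensorID, Type} does not hold.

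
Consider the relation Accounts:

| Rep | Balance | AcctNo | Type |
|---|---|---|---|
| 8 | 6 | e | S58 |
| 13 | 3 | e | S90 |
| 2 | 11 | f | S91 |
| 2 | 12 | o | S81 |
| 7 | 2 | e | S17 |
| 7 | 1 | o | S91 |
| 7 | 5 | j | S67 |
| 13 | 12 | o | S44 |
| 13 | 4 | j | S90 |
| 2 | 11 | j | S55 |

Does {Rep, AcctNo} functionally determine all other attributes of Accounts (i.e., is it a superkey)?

Yes

All 10 rows have distinct {Rep, AcctNo} values, so {Rep, AcctNo} → (all attributes) holds and {Rep, AcctNo} is a superkey.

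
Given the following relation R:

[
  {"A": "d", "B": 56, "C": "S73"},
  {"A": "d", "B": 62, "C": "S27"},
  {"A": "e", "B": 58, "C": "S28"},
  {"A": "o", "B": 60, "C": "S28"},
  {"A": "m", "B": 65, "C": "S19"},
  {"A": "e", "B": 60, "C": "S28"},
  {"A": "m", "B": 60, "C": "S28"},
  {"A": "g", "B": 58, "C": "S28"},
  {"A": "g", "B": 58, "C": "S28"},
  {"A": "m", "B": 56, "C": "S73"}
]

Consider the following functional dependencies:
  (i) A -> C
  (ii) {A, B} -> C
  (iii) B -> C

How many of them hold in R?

2

(i) A -> C: A=d: 2 rows → C takes values {S73, S27} — violation; A=m: 3 rows → C takes values {S19, S28, S73} — violation — fails.
(ii) {A, B} -> C: every LHS value maps to a single RHS value — holds.
(iii) B -> C: every LHS value maps to a single RHS value — holds.
2 of the 3 dependencies hold.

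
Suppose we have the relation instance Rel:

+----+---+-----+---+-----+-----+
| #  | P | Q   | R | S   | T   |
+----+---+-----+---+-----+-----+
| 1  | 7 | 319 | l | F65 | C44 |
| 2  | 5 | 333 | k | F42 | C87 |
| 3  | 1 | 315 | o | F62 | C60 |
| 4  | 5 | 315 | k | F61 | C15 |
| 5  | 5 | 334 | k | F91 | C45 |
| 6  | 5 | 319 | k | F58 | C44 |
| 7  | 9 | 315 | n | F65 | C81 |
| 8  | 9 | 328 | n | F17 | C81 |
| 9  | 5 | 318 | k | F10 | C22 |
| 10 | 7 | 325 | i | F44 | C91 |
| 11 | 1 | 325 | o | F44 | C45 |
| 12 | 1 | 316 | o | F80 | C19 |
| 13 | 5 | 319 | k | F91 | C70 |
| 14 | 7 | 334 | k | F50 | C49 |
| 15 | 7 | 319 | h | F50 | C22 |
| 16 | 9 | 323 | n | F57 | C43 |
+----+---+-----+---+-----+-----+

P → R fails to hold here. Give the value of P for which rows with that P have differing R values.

7

P=7: rows 1, 10, 14, 15 → R takes values {l, i, k, h} — violation
P=5: rows 2, 4, 5, 6, 9, 13 → R = k, k, k, k, k, k ✓
P=1: rows 3, 11, 12 → R = o, o, o ✓
P=9: rows 7, 8, 16 → R = n, n, n ✓
The only P value with inconsistent R is P=7.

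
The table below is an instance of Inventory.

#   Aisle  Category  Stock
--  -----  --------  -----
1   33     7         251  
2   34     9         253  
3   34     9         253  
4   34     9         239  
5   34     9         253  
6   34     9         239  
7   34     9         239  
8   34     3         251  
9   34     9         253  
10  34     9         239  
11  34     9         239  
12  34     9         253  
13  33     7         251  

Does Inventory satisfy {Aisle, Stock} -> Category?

(Aisle=33, Stock=251): rows 1, 13 → Category = 7, 7 ✓
(Aisle=34, Stock=253): rows 2, 3, 5, 9, 12 → Category = 9, 9, 9, 9, 9 ✓
(Aisle=34, Stock=239): rows 4, 6, 7, 10, 11 → Category = 9, 9, 9, 9, 9 ✓
(Aisle=34, Stock=251): row 8 → Category = 3 ✓
Every {Aisle, Stock} value is associated with a single Category value, so {Aisle, Stock} -> Category holds.

Yes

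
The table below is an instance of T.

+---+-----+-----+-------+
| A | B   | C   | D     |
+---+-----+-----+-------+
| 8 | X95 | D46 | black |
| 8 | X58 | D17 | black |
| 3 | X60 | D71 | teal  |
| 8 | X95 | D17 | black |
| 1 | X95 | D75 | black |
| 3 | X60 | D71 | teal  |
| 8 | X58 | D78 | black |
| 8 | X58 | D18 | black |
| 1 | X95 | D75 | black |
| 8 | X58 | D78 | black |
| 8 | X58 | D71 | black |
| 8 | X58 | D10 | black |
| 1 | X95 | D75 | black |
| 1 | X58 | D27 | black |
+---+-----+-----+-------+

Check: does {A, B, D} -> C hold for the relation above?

(A=8, B=X95, D=black): 2 rows → C takes values {D46, D17} — violation
(A=8, B=X58, D=black): 6 rows → C takes values {D17, D78, D18, D71, D10} — violation
(A=3, B=X60, D=teal): 2 rows → C = D71, D71 ✓
(A=1, B=X95, D=black): 3 rows → C = D75, D75, D75 ✓
(A=1, B=X58, D=black): 1 row → C = D27 ✓
Two rows agree on {A, B, D} but differ on C, so {A, B, D} -> C does not hold.

No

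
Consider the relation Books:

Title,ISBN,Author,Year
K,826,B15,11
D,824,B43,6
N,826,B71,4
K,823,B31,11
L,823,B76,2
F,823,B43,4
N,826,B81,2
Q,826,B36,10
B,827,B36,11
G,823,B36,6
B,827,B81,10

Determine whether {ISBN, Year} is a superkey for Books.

All 11 rows have distinct {ISBN, Year} values, so {ISBN, Year} → (all attributes) holds and {ISBN, Year} is a superkey.

Yes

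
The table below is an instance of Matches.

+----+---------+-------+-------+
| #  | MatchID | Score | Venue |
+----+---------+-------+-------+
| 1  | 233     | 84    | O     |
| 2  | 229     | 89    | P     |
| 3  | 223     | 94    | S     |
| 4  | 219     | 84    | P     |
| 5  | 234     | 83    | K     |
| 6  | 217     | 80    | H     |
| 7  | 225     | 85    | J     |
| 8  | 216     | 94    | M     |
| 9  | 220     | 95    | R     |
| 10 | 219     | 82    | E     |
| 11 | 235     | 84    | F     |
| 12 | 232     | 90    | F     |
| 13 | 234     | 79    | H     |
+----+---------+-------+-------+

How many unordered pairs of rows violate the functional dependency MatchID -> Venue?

MatchID=219: violating pairs (4,10) — 1 pair.
MatchID=234: violating pairs (5,13) — 1 pair.

2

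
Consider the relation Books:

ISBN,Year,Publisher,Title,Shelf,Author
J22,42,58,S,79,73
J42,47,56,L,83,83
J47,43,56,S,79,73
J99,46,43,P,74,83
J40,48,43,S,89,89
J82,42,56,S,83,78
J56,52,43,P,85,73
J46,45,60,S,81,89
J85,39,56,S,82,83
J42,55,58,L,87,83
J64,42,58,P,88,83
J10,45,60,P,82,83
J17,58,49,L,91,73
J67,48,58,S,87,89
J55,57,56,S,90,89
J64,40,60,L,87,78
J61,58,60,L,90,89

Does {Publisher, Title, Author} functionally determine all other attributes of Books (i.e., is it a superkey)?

Yes

All 17 rows have distinct {Publisher, Title, Author} values, so {Publisher, Title, Author} → (all attributes) holds and {Publisher, Title, Author} is a superkey.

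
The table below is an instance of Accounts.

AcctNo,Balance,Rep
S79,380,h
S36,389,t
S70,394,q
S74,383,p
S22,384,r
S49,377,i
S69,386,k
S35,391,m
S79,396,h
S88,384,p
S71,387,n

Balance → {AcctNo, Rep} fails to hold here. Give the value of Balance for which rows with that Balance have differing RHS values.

Balance=380: 1 row → {AcctNo,Rep} = (S79, h) ✓
Balance=389: 1 row → {AcctNo,Rep} = (S36, t) ✓
Balance=394: 1 row → {AcctNo,Rep} = (S70, q) ✓
Balance=383: 1 row → {AcctNo,Rep} = (S74, p) ✓
Balance=384: 2 rows → {AcctNo,Rep} takes values {(S22, r), (S88, p)} — violation
Balance=377: 1 row → {AcctNo,Rep} = (S49, i) ✓
Balance=386: 1 row → {AcctNo,Rep} = (S69, k) ✓
Balance=391: 1 row → {AcctNo,Rep} = (S35, m) ✓
Balance=396: 1 row → {AcctNo,Rep} = (S79, h) ✓
Balance=387: 1 row → {AcctNo,Rep} = (S71, n) ✓
The only Balance value with inconsistent RHS is Balance=384.

384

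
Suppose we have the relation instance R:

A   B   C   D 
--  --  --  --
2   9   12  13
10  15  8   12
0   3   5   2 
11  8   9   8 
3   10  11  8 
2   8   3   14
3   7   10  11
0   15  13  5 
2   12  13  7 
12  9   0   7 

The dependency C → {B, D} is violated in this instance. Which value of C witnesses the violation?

13

C=12: 1 row → {B,D} = (9, 13) ✓
C=8: 1 row → {B,D} = (15, 12) ✓
C=5: 1 row → {B,D} = (3, 2) ✓
C=9: 1 row → {B,D} = (8, 8) ✓
C=11: 1 row → {B,D} = (10, 8) ✓
C=3: 1 row → {B,D} = (8, 14) ✓
C=10: 1 row → {B,D} = (7, 11) ✓
C=13: 2 rows → {B,D} takes values {(15, 5), (12, 7)} — violation
C=0: 1 row → {B,D} = (9, 7) ✓
The only C value with inconsistent RHS is C=13.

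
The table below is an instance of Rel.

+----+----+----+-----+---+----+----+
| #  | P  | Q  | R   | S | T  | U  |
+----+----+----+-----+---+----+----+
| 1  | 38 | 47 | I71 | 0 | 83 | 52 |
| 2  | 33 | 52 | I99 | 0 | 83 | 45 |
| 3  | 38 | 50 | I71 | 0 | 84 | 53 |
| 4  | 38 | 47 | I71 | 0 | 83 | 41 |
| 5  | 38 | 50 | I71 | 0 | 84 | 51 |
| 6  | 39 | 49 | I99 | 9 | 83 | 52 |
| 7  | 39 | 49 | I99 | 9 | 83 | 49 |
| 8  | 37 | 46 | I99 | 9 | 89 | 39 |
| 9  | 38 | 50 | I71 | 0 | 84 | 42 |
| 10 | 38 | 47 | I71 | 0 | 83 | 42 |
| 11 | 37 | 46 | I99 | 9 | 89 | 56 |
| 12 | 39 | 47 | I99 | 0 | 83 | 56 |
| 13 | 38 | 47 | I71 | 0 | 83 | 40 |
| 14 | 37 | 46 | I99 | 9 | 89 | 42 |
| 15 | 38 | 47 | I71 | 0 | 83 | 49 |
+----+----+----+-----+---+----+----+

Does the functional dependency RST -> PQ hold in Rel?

(R=I71, S=0, T=83): rows 1, 4, 10, 13, 15 → {P,Q} = (38, 47), (38, 47), (38, 47), (38, 47), (38, 47) ✓
(R=I99, S=0, T=83): rows 2, 12 → {P,Q} takes values {(33, 52), (39, 47)} — violation
(R=I71, S=0, T=84): rows 3, 5, 9 → {P,Q} = (38, 50), (38, 50), (38, 50) ✓
(R=I99, S=9, T=83): rows 6, 7 → {P,Q} = (39, 49), (39, 49) ✓
(R=I99, S=9, T=89): rows 8, 11, 14 → {P,Q} = (37, 46), (37, 46), (37, 46) ✓
Two rows agree on RST but differ on PQ, so RST -> PQ does not hold.

No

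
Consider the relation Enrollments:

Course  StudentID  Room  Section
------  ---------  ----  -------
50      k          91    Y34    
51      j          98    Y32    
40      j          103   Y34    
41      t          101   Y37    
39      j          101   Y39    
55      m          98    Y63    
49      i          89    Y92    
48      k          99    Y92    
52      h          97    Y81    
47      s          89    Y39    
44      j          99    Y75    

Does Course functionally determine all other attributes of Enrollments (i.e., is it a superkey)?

Yes

All 11 rows have distinct Course values, so Course → (all attributes) holds and Course is a superkey.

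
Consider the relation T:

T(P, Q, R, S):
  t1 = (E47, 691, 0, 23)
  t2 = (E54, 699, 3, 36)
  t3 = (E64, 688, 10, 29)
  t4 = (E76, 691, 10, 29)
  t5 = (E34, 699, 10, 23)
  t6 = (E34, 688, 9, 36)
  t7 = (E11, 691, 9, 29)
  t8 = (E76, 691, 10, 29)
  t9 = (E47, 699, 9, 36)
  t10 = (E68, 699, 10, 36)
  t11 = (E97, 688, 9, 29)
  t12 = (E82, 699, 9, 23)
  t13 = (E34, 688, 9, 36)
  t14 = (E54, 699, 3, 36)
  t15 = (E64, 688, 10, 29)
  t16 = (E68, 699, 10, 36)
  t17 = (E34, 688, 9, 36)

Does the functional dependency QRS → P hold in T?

Yes

(Q=691, R=0, S=23): row 1 → P = E47 ✓
(Q=699, R=3, S=36): rows 2, 14 → P = E54, E54 ✓
(Q=688, R=10, S=29): rows 3, 15 → P = E64, E64 ✓
(Q=691, R=10, S=29): rows 4, 8 → P = E76, E76 ✓
(Q=699, R=10, S=23): row 5 → P = E34 ✓
(Q=688, R=9, S=36): rows 6, 13, 17 → P = E34, E34, E34 ✓
(Q=691, R=9, S=29): row 7 → P = E11 ✓
(Q=699, R=9, S=36): row 9 → P = E47 ✓
(Q=699, R=10, S=36): rows 10, 16 → P = E68, E68 ✓
(Q=688, R=9, S=29): row 11 → P = E97 ✓
(Q=699, R=9, S=23): row 12 → P = E82 ✓
Every QRS value is associated with a single P value, so QRS → P holds.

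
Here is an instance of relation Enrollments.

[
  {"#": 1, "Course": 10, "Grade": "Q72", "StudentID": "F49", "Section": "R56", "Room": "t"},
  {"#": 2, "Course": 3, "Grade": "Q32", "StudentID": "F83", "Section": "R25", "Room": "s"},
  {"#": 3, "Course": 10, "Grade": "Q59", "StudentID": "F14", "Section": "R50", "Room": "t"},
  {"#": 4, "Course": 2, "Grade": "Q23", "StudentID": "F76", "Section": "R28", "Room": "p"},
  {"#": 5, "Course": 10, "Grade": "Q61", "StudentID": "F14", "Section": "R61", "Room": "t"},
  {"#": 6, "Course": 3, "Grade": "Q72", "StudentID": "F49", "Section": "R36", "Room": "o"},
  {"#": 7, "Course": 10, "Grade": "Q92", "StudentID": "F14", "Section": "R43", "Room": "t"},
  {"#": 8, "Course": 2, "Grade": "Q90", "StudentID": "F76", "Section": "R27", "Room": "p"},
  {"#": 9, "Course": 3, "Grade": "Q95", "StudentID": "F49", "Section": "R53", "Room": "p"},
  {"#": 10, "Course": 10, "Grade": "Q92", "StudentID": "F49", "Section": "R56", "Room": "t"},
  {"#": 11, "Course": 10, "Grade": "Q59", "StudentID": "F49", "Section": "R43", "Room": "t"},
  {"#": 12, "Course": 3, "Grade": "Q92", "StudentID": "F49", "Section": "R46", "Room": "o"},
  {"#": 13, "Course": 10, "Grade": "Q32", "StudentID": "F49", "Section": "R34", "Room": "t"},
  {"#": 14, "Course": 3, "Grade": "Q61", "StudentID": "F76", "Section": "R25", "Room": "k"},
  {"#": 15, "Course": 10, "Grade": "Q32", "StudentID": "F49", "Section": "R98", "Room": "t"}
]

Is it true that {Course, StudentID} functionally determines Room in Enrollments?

No

(Course=10, StudentID=F49): rows 1, 10, 11, 13, 15 → Room = t, t, t, t, t ✓
(Course=3, StudentID=F83): row 2 → Room = s ✓
(Course=10, StudentID=F14): rows 3, 5, 7 → Room = t, t, t ✓
(Course=2, StudentID=F76): rows 4, 8 → Room = p, p ✓
(Course=3, StudentID=F49): rows 6, 9, 12 → Room takes values {o, p} — violation
(Course=3, StudentID=F76): row 14 → Room = k ✓
Two rows agree on {Course, StudentID} but differ on Room, so {Course, StudentID} -> Room does not hold.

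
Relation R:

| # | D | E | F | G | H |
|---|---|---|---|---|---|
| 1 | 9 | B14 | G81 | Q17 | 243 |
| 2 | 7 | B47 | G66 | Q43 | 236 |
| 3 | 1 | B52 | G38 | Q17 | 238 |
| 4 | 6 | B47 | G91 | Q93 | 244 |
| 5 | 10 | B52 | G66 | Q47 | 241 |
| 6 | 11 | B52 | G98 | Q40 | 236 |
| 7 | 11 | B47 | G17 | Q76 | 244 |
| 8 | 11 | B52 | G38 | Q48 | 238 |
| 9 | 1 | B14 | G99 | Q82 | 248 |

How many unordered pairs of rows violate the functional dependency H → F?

H=236: violating pairs (2,6) — 1 pair.
H=238: all 2 rows agree on F — 0 pairs.
H=244: violating pairs (4,7) — 1 pair.

2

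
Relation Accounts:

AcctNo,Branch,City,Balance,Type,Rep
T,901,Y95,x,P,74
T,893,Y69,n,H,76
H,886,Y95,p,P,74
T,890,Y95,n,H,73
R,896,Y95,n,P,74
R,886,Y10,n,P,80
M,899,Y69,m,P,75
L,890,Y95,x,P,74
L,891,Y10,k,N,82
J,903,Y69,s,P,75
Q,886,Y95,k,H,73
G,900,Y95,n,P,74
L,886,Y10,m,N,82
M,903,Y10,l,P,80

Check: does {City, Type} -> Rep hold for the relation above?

(City=Y95, Type=P): 5 rows → Rep = 74, 74, 74, 74, 74 ✓
(City=Y69, Type=H): 1 row → Rep = 76 ✓
(City=Y95, Type=H): 2 rows → Rep = 73, 73 ✓
(City=Y10, Type=P): 2 rows → Rep = 80, 80 ✓
(City=Y69, Type=P): 2 rows → Rep = 75, 75 ✓
(City=Y10, Type=N): 2 rows → Rep = 82, 82 ✓
Every {City, Type} value is associated with a single Rep value, so {City, Type} -> Rep holds.

Yes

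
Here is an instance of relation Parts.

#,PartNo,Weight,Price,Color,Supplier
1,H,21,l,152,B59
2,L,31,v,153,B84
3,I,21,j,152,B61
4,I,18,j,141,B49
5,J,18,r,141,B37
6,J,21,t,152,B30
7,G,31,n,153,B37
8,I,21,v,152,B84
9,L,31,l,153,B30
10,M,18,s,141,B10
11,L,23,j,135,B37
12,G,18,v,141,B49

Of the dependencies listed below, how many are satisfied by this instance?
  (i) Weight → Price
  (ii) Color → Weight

(i) Weight → Price: Weight=21: rows 1, 3, 6, 8 → Price takes values {l, j, t, v} — violation; Weight=31: rows 2, 7, 9 → Price takes values {v, n, l} — violation; Weight=18: rows 4, 5, 10, 12 → Price takes values {j, r, s, v} — violation — fails.
(ii) Color → Weight: every LHS value maps to a single RHS value — holds.
1 of the 2 dependencies holds.

1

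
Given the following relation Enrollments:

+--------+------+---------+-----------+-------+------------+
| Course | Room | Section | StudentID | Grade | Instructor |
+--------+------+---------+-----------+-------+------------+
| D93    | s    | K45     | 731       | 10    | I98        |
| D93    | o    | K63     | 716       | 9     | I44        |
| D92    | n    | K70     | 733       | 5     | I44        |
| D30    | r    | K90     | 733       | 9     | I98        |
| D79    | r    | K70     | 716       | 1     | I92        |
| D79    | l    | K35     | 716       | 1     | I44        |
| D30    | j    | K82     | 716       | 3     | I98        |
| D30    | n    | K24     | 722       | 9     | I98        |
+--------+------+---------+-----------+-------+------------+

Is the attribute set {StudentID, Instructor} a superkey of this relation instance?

Two distinct rows share (StudentID=716, Instructor=I44), so {StudentID, Instructor} does not determine every attribute — not a superkey.

No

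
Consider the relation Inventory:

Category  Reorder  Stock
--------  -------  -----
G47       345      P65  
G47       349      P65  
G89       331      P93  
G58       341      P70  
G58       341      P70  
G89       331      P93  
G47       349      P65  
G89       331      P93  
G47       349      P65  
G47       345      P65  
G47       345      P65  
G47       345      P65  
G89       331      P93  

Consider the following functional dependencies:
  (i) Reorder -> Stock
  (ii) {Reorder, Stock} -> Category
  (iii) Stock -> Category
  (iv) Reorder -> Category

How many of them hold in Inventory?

(i) Reorder -> Stock: every LHS value maps to a single RHS value — holds.
(ii) {Reorder, Stock} -> Category: every LHS value maps to a single RHS value — holds.
(iii) Stock -> Category: every LHS value maps to a single RHS value — holds.
(iv) Reorder -> Category: every LHS value maps to a single RHS value — holds.
4 of the 4 dependencies hold.

4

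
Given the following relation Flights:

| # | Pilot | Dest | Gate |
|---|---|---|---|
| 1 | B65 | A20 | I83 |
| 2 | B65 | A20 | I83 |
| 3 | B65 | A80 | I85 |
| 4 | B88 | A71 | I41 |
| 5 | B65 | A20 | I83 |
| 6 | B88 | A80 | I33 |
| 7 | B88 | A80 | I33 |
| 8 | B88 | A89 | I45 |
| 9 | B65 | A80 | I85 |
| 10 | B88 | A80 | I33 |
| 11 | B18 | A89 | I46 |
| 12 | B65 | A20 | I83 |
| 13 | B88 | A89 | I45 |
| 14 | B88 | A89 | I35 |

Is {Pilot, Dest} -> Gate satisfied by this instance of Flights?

No

(Pilot=B65, Dest=A20): rows 1, 2, 5, 12 → Gate = I83, I83, I83, I83 ✓
(Pilot=B65, Dest=A80): rows 3, 9 → Gate = I85, I85 ✓
(Pilot=B88, Dest=A71): row 4 → Gate = I41 ✓
(Pilot=B88, Dest=A80): rows 6, 7, 10 → Gate = I33, I33, I33 ✓
(Pilot=B88, Dest=A89): rows 8, 13, 14 → Gate takes values {I45, I35} — violation
(Pilot=B18, Dest=A89): row 11 → Gate = I46 ✓
Two rows agree on {Pilot, Dest} but differ on Gate, so {Pilot, Dest} -> Gate does not hold.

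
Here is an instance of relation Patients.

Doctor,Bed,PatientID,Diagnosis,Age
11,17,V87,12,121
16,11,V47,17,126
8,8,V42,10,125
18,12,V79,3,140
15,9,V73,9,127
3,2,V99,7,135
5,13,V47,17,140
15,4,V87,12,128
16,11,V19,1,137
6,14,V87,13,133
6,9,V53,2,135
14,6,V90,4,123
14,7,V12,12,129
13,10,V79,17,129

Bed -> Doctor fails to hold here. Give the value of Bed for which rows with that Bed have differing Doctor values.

9

Bed=17: 1 row → Doctor = 11 ✓
Bed=11: 2 rows → Doctor = 16, 16 ✓
Bed=8: 1 row → Doctor = 8 ✓
Bed=12: 1 row → Doctor = 18 ✓
Bed=9: 2 rows → Doctor takes values {15, 6} — violation
Bed=2: 1 row → Doctor = 3 ✓
Bed=13: 1 row → Doctor = 5 ✓
Bed=4: 1 row → Doctor = 15 ✓
Bed=14: 1 row → Doctor = 6 ✓
Bed=6: 1 row → Doctor = 14 ✓
Bed=7: 1 row → Doctor = 14 ✓
Bed=10: 1 row → Doctor = 13 ✓
The only Bed value with inconsistent Doctor is Bed=9.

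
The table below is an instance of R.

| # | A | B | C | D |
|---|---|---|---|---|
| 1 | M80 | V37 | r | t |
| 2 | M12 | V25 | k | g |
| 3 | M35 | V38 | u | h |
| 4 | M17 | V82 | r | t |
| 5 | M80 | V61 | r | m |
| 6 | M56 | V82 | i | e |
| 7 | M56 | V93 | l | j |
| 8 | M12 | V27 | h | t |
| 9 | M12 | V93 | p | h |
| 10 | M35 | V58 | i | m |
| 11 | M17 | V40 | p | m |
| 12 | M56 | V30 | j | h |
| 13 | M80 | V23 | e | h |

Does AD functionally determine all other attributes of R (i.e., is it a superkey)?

Yes

All 13 rows have distinct AD values, so AD → (all attributes) holds and AD is a superkey.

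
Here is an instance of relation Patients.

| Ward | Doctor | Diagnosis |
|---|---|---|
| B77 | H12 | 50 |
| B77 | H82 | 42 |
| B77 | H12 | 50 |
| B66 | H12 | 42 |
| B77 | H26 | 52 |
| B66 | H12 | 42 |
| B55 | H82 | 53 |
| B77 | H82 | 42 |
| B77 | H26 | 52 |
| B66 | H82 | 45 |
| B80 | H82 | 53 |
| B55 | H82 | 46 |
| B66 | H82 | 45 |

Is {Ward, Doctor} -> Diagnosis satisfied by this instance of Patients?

(Ward=B77, Doctor=H12): 2 rows → Diagnosis = 50, 50 ✓
(Ward=B77, Doctor=H82): 2 rows → Diagnosis = 42, 42 ✓
(Ward=B66, Doctor=H12): 2 rows → Diagnosis = 42, 42 ✓
(Ward=B77, Doctor=H26): 2 rows → Diagnosis = 52, 52 ✓
(Ward=B55, Doctor=H82): 2 rows → Diagnosis takes values {53, 46} — violation
(Ward=B66, Doctor=H82): 2 rows → Diagnosis = 45, 45 ✓
(Ward=B80, Doctor=H82): 1 row → Diagnosis = 53 ✓
Two rows agree on {Ward, Doctor} but differ on Diagnosis, so {Ward, Doctor} -> Diagnosis does not hold.

No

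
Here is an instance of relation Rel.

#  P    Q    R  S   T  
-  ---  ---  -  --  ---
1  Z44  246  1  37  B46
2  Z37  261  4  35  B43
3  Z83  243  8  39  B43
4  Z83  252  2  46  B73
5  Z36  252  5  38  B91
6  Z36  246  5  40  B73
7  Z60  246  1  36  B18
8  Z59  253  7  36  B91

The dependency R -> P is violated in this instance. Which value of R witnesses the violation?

1

R=1: rows 1, 7 → P takes values {Z44, Z60} — violation
R=4: row 2 → P = Z37 ✓
R=8: row 3 → P = Z83 ✓
R=2: row 4 → P = Z83 ✓
R=5: rows 5, 6 → P = Z36, Z36 ✓
R=7: row 8 → P = Z59 ✓
The only R value with inconsistent P is R=1.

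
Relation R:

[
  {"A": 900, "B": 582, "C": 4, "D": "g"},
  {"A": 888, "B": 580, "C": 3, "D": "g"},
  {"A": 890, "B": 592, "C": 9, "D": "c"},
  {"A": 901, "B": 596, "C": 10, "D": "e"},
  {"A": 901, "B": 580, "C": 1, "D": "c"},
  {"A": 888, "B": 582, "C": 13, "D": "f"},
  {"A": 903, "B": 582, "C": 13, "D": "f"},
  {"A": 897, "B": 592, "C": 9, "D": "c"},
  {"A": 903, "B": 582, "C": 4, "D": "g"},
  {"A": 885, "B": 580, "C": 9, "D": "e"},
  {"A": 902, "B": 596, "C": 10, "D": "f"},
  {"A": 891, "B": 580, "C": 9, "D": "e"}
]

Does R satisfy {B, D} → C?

(B=582, D=g): 2 rows → C = 4, 4 ✓
(B=580, D=g): 1 row → C = 3 ✓
(B=592, D=c): 2 rows → C = 9, 9 ✓
(B=596, D=e): 1 row → C = 10 ✓
(B=580, D=c): 1 row → C = 1 ✓
(B=582, D=f): 2 rows → C = 13, 13 ✓
(B=580, D=e): 2 rows → C = 9, 9 ✓
(B=596, D=f): 1 row → C = 10 ✓
Every {B, D} value is associated with a single C value, so {B, D} → C holds.

Yes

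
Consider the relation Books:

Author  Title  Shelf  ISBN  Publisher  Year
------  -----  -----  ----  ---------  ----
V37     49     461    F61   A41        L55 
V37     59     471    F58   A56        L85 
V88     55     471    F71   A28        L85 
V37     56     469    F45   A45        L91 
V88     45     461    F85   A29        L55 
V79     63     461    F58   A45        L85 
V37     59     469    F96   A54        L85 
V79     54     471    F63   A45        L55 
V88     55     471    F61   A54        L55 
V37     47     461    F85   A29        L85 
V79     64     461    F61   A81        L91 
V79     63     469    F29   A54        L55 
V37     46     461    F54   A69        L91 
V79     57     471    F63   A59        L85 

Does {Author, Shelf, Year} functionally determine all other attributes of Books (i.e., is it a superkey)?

Yes

All 14 rows have distinct {Author, Shelf, Year} values, so {Author, Shelf, Year} → (all attributes) holds and {Author, Shelf, Year} is a superkey.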